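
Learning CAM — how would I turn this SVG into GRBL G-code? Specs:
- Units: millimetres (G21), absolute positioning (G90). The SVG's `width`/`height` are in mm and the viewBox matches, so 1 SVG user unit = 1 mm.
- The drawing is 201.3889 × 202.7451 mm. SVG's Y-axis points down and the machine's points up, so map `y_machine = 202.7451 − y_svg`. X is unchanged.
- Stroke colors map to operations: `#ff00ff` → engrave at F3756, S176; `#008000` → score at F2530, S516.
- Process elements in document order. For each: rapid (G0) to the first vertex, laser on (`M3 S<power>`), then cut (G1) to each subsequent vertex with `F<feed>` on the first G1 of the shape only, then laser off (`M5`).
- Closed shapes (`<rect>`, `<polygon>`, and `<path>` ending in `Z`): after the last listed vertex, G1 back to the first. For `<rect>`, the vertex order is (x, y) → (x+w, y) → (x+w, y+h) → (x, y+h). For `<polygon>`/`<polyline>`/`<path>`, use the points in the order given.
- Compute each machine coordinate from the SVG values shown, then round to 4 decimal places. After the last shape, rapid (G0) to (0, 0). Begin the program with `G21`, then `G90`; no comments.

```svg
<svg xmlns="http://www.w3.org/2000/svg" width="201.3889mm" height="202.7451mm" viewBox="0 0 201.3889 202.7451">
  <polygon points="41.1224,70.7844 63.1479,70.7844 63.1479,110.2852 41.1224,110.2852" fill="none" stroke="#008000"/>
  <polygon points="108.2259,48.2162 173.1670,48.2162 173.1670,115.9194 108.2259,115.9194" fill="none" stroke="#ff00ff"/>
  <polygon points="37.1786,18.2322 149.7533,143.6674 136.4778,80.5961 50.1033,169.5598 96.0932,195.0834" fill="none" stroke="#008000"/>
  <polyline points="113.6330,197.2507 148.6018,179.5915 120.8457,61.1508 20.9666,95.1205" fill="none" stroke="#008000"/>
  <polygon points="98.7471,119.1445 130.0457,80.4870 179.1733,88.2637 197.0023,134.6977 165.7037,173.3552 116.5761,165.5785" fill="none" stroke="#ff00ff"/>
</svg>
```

G21
G90
G0 X41.1224 Y131.9607
M3 S516
G1 X63.1479 Y131.9607 F2530
G1 X63.1479 Y92.4599
G1 X41.1224 Y92.4599
G1 X41.1224 Y131.9607
M5
G0 X108.2259 Y154.5289
M3 S176
G1 X173.1670 Y154.5289 F3756
G1 X173.1670 Y86.8257
G1 X108.2259 Y86.8257
G1 X108.2259 Y154.5289
M5
G0 X37.1786 Y184.5129
M3 S516
G1 X149.7533 Y59.0777 F2530
G1 X136.4778 Y122.1490
G1 X50.1033 Y33.1853
G1 X96.0932 Y7.6617
G1 X37.1786 Y184.5129
M5
G0 X113.6330 Y5.4944
M3 S516
G1 X148.6018 Y23.1536 F2530
G1 X120.8457 Y141.5943
G1 X20.9666 Y107.6246
M5
G0 X98.7471 Y83.6006
M3 S176
G1 X130.0457 Y122.2581 F3756
G1 X179.1733 Y114.4814
G1 X197.0023 Y68.0474
G1 X165.7037 Y29.3899
G1 X116.5761 Y37.1666
G1 X98.7471 Y83.6006
M5
G0 X0.0000 Y0.0000

1 u = 1 mm; y_m = 202.7451 − y.

[1] `<polygon>` rectangle, #008000→score S516 F2530: (41.1224,131.9607) → (63.1479,131.9607) → (63.1479,92.4599) → (41.1224,92.4599) → (41.1224,131.9607) (closed)

[2] `<polygon>` rectangle, #ff00ff→engrave S176 F3756: (108.2259,154.5289) → (173.1670,154.5289) → (173.1670,86.8257) → (108.2259,86.8257) → (108.2259,154.5289) (closed)

[3] `<polygon>` closed polygon, #008000→score S516 F2530: (37.1786,184.5129) → (149.7533,59.0777) → (136.4778,122.1490) → (50.1033,33.1853) → (96.0932,7.6617) → (37.1786,184.5129) (closed)

[4] `<polyline>` open polyline, #008000→score S516 F2530: (113.6330,5.4944) → (148.6018,23.1536) → (120.8457,141.5943) → (20.9666,107.6246)

[5] `<polygon>` regular polygon, #ff00ff→engrave S176 F3756: (98.7471,83.6006) → (130.0457,122.2581) → (179.1733,114.4814) → (197.0023,68.0474) → (165.7037,29.3899) → (116.5761,37.1666) → (98.7471,83.6006) (closed)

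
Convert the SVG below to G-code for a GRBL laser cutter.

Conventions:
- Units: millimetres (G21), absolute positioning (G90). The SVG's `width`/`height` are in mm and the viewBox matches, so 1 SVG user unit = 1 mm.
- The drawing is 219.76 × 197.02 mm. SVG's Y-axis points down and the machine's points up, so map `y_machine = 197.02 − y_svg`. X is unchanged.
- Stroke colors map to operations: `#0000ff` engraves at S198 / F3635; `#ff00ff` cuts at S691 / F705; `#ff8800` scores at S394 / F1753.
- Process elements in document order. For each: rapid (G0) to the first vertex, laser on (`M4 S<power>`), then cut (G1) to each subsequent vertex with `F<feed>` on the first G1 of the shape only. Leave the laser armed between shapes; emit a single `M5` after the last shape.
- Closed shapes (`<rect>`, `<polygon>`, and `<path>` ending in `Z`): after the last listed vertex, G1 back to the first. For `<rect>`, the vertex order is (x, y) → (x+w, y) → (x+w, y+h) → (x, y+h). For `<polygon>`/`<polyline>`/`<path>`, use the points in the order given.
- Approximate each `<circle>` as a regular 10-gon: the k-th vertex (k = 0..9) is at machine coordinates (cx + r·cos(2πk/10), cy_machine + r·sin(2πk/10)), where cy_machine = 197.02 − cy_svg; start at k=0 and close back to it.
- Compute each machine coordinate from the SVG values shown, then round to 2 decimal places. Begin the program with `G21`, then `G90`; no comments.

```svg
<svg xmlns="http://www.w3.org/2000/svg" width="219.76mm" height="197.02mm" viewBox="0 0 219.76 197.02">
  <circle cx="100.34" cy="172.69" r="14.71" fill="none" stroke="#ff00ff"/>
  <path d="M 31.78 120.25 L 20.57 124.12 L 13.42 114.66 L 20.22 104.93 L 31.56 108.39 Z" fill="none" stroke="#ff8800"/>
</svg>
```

Since the viewBox matches the mm dimensions, user units are millimetres directly. The only transform is the Y-flip y_m = 197.02 − y_svg.

Shape 1 is a circle drawn with `<circle>`. Its stroke #ff00ff means cut at S691, F705. After flipping Y the toolpath is (115.05,24.33) → (112.24,32.98) → (104.89,38.32) → (95.79,38.32) → (88.44,32.98) → (85.63,24.33) → (88.44,15.68) → (95.79,10.34) → (104.89,10.34) → (112.24,15.68) → (115.05,24.33), returning to the start.

Shape 2 is a regular polygon drawn with `<path>`. Its stroke #ff8800 means score at S394, F1753. After flipping Y the toolpath is (31.78,76.77) → (20.57,72.90) → (13.42,82.36) → (20.22,92.09) → (31.56,88.63) → (31.78,76.77), returning to the start.

G21
G90
G0 X115.05 Y24.33
M4 S691
G1 X112.24 Y32.98 F705
G1 X104.89 Y38.32
G1 X95.79 Y38.32
G1 X88.44 Y32.98
G1 X85.63 Y24.33
G1 X88.44 Y15.68
G1 X95.79 Y10.34
G1 X104.89 Y10.34
G1 X112.24 Y15.68
G1 X115.05 Y24.33
G0 X31.78 Y76.77
M4 S394
G1 X20.57 Y72.90 F1753
G1 X13.42 Y82.36
G1 X20.22 Y92.09
G1 X31.56 Y88.63
G1 X31.78 Y76.77
M5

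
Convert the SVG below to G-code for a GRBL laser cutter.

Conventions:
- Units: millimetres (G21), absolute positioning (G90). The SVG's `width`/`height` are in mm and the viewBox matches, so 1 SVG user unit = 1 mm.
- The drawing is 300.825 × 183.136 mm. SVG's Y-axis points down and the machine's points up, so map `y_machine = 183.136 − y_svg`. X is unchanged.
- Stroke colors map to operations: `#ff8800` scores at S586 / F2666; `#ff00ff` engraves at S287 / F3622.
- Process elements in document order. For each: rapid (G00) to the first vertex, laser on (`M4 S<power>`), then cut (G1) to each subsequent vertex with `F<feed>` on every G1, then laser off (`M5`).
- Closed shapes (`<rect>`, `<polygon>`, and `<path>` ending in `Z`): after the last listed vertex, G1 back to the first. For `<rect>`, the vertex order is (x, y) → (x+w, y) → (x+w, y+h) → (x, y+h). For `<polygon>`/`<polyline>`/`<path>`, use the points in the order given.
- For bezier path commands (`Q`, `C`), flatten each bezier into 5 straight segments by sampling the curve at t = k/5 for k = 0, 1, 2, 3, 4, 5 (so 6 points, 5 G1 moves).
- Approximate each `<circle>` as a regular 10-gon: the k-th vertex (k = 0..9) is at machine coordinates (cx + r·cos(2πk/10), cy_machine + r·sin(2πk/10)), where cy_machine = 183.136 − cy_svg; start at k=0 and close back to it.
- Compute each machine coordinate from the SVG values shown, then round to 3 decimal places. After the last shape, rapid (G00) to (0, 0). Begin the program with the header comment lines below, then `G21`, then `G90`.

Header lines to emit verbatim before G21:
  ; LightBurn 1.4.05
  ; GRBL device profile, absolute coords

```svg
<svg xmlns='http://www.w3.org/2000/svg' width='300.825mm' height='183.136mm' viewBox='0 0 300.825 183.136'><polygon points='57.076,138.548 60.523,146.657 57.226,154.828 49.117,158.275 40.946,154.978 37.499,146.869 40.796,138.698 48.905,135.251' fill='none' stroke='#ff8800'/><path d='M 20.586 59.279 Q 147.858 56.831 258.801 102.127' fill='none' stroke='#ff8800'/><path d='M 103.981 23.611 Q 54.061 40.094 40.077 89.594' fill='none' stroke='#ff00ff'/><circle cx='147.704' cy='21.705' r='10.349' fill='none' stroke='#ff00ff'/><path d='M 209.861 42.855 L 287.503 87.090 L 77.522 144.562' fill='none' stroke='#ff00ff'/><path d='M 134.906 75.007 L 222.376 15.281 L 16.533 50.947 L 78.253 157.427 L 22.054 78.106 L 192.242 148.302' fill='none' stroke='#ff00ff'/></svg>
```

; LightBurn 1.4.05
; GRBL device profile, absolute coords
G21
G90
G00 X57.076 Y44.588
M4 S586
G1 X60.523 Y36.479 F2666
G1 X57.226 Y28.308 F2666
G1 X49.117 Y24.861 F2666
G1 X40.946 Y28.158 F2666
G1 X37.499 Y36.267 F2666
G1 X40.796 Y44.438 F2666
G1 X48.905 Y47.885 F2666
G1 X57.076 Y44.588 F2666
M5
G00 X20.586 Y123.857
M4 S586
G1 X70.842 Y122.926 F2666
G1 X119.791 Y118.176 F2666
G1 X167.434 Y109.607 F2666
G1 X213.771 Y97.218 F2666
G1 X258.801 Y81.009 F2666
M5
G00 X103.981 Y159.525
M4 S287
G1 X85.450 Y151.611 F3622
G1 X69.795 Y141.056 F3622
G1 X57.014 Y127.859 F3622
G1 X47.108 Y112.021 F3622
G1 X40.077 Y93.542 F3622
M5
G00 X158.053 Y161.431
M4 S287
G1 X156.077 Y167.514 F3622
G1 X150.902 Y171.273 F3622
G1 X144.506 Y171.273 F3622
G1 X139.331 Y167.514 F3622
G1 X137.355 Y161.431 F3622
G1 X139.331 Y155.348 F3622
G1 X144.506 Y151.589 F3622
G1 X150.902 Y151.589 F3622
G1 X156.077 Y155.348 F3622
G1 X158.053 Y161.431 F3622
M5
G00 X209.861 Y140.281
M4 S287
G1 X287.503 Y96.046 F3622
G1 X77.522 Y38.574 F3622
M5
G00 X134.906 Y108.129
M4 S287
G1 X222.376 Y167.855 F3622
G1 X16.533 Y132.189 F3622
G1 X78.253 Y25.709 F3622
G1 X22.054 Y105.030 F3622
G1 X192.242 Y34.834 F3622
M5
G00 X0.000 Y0.000

viewBox `0 0 300.825 183.136` with mm width/height → 1 unit = 1 mm. Flip: y_m = 183.136 − y_svg.

**Shape 1** — `<polygon>` regular polygon, stroke `#ff8800` → score (S586, F2666). Machine vertices: (57.076,44.588) → (60.523,36.479) → (57.226,28.308) → (49.117,24.861) → (40.946,28.158) → (37.499,36.267) → (40.796,44.438) → (48.905,47.885) → (57.076,44.588). Closed: final G1 returns to the first vertex.

**Shape 2** — `<path>` quadratic bezier, stroke `#ff8800` → score (S586, F2666). Control points (SVG): P0=(20.586,59.279), P1=(147.858,56.831), P2=(258.801,102.127); sampled at t=k/5. Machine vertices: (20.586,123.857) → (70.842,122.926) → (119.791,118.176) → (167.434,109.607) → (213.771,97.218) → (258.801,81.009). Open path.

**Shape 3** — `<path>` quadratic bezier, stroke `#ff00ff` → engrave (S287, F3622). Control points (SVG): P0=(103.981,23.611), P1=(54.061,40.094), P2=(40.077,89.594); sampled at t=k/5. Machine vertices: (103.981,159.525) → (85.450,151.611) → (69.795,141.056) → (57.014,127.859) → (47.108,112.021) → (40.077,93.542). Open path.

**Shape 4** — `<circle>` circle, stroke `#ff00ff` → engrave (S287, F3622). Machine vertices: (158.053,161.431) → (156.077,167.514) → (150.902,171.273) → (144.506,171.273) → (139.331,167.514) → (137.355,161.431) → (139.331,155.348) → (144.506,151.589) → (150.902,151.589) → (156.077,155.348) → (158.053,161.431). Closed: final G1 returns to the first vertex.

**Shape 5** — `<path>` open polyline, stroke `#ff00ff` → engrave (S287, F3622). Machine vertices: (209.861,140.281) → (287.503,96.046) → (77.522,38.574). Open path.

**Shape 6** — `<path>` open polyline, stroke `#ff00ff` → engrave (S287, F3622). Machine vertices: (134.906,108.129) → (222.376,167.855) → (16.533,132.189) → (78.253,25.709) → (22.054,105.030) → (192.242,34.834). Open path.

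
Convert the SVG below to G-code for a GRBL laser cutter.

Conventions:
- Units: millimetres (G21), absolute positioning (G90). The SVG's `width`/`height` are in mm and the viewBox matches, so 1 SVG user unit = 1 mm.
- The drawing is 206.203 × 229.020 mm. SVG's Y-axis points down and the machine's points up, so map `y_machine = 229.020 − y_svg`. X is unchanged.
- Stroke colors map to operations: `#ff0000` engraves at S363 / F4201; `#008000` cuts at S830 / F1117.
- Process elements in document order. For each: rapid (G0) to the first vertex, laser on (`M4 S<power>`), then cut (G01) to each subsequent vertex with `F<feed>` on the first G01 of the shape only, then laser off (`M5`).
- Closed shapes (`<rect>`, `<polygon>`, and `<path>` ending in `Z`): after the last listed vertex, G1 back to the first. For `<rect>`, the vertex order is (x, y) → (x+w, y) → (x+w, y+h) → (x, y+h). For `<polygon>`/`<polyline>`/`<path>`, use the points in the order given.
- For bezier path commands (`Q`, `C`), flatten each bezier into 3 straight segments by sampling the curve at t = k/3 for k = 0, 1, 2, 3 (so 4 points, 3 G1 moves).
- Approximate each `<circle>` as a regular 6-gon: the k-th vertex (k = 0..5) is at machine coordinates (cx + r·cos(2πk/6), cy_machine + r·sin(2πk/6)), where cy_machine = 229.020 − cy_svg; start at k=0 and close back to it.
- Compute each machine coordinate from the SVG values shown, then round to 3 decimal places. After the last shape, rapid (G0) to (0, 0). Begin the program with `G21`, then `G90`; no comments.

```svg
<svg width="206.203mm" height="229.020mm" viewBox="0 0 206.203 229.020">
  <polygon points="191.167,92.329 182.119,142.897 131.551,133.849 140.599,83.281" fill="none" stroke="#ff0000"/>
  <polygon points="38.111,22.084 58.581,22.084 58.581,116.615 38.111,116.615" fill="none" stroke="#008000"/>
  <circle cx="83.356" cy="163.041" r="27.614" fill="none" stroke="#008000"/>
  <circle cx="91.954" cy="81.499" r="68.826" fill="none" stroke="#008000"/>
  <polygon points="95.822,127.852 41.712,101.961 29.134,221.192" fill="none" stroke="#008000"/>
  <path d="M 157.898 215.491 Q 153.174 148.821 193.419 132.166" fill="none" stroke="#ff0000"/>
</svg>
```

G21
G90
G0 X191.167 Y136.691
M4 S363
G01 X182.119 Y86.123 F4201
G01 X131.551 Y95.171
G01 X140.599 Y145.739
G01 X191.167 Y136.691
M5
G0 X38.111 Y206.936
M4 S830
G01 X58.581 Y206.936 F1117
G01 X58.581 Y112.405
G01 X38.111 Y112.405
G01 X38.111 Y206.936
M5
G0 X110.970 Y65.979
M4 S830
G01 X97.163 Y89.893 F1117
G01 X69.549 Y89.893
G01 X55.742 Y65.979
G01 X69.549 Y42.065
G01 X97.163 Y42.065
G01 X110.970 Y65.979
M5
G0 X160.780 Y147.521
M4 S830
G01 X126.367 Y207.126 F1117
G01 X57.541 Y207.126
G01 X23.128 Y147.521
G01 X57.541 Y87.916
G01 X126.367 Y87.916
G01 X160.780 Y147.521
M5
G0 X95.822 Y101.168
M4 S830
G01 X41.712 Y127.059 F1117
G01 X29.134 Y7.828
G01 X95.822 Y101.168
M5
G0 X157.898 Y13.529
M4 S363
G01 X159.745 Y52.418 F4201
G01 X171.586 Y80.193
G01 X193.419 Y96.854
M5
G0 X0.000 Y0.000

viewBox `0 0 206.203 229.020` with mm width/height → 1 unit = 1 mm. Flip: y_m = 229.020 − y_svg.

**Shape 1** — `<polygon>` regular polygon, stroke `#ff0000` → engrave (S363, F4201). Machine vertices: (191.167,136.691) → (182.119,86.123) → (131.551,95.171) → (140.599,145.739) → (191.167,136.691). Closed: final G1 returns to the first vertex.

**Shape 2** — `<polygon>` rectangle, stroke `#008000` → cut (S830, F1117). Machine vertices: (38.111,206.936) → (58.581,206.936) → (58.581,112.405) → (38.111,112.405) → (38.111,206.936). Closed: final G1 returns to the first vertex.

**Shape 3** — `<circle>` circle, stroke `#008000` → cut (S830, F1117). Machine vertices: (110.970,65.979) → (97.163,89.893) → (69.549,89.893) → (55.742,65.979) → (69.549,42.065) → (97.163,42.065) → (110.970,65.979). Closed: final G1 returns to the first vertex.

**Shape 4** — `<circle>` circle, stroke `#008000` → cut (S830, F1117). Machine vertices: (160.780,147.521) → (126.367,207.126) → (57.541,207.126) → (23.128,147.521) → (57.541,87.916) → (126.367,87.916) → (160.780,147.521). Closed: final G1 returns to the first vertex.

**Shape 5** — `<polygon>` closed polygon, stroke `#008000` → cut (S830, F1117). Machine vertices: (95.822,101.168) → (41.712,127.059) → (29.134,7.828) → (95.822,101.168). Closed: final G1 returns to the first vertex.

**Shape 6** — `<path>` quadratic bezier, stroke `#ff0000` → engrave (S363, F4201). Control points (SVG): P0=(157.898,215.491), P1=(153.174,148.821), P2=(193.419,132.166); sampled at t=k/3. Machine vertices: (157.898,13.529) → (159.745,52.418) → (171.586,80.193) → (193.419,96.854). Open path.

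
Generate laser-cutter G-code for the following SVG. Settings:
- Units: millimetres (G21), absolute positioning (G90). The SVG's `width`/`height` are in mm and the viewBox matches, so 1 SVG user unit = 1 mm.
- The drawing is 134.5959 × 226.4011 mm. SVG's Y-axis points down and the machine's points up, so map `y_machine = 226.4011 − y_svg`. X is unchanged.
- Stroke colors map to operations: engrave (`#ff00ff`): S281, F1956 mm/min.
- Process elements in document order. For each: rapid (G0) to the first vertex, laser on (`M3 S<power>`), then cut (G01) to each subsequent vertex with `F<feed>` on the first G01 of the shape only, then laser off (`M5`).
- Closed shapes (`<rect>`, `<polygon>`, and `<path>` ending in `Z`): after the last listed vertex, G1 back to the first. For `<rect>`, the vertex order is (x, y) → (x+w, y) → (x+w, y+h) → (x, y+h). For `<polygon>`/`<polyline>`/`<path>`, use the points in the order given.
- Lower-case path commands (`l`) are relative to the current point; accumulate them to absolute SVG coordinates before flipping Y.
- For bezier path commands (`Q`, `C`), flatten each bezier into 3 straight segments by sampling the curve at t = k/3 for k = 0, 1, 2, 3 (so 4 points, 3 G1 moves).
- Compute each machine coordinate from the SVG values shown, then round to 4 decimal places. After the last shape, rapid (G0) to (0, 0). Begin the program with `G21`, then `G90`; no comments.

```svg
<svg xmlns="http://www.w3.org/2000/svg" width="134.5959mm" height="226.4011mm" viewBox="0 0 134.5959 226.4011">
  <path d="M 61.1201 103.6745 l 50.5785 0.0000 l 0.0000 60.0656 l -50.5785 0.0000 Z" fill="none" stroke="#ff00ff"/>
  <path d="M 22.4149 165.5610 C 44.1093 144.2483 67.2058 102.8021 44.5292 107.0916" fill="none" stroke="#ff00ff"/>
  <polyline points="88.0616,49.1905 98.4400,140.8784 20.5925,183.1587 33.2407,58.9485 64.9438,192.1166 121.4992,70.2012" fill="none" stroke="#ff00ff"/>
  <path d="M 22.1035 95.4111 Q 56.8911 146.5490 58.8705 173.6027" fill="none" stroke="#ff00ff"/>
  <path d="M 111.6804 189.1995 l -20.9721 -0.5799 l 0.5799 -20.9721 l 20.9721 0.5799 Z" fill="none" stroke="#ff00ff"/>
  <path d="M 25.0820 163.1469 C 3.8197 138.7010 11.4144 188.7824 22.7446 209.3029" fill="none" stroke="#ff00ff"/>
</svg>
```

G21
G90
G0 X61.1201 Y122.7266
M3 S281
G01 X111.6986 Y122.7266 F1956
G01 X111.6986 Y62.6610
G01 X61.1201 Y62.6610
G01 X61.1201 Y122.7266
M5
G0 X22.4149 Y60.8401
M3 S281
G01 X42.8294 Y86.4244 F1956
G01 X53.6953 Y110.7934
G01 X44.5292 Y119.3095
M5
G0 X88.0616 Y177.2106
M3 S281
G01 X98.4400 Y85.5227 F1956
G01 X20.5925 Y43.2424
G01 X33.2407 Y167.4526
G01 X64.9438 Y34.2845
G01 X121.4992 Y156.1999
M5
G0 X22.1035 Y130.9900
M3 S281
G01 X41.6499 Y99.5741 F1956
G01 X53.9055 Y73.5102
G01 X58.8705 Y52.7984
M5
G0 X111.6804 Y37.2016
M3 S281
G01 X90.7083 Y37.7815 F1956
G01 X91.2882 Y58.7536
G01 X112.2603 Y58.1737
G01 X111.6804 Y37.2016
M5
G0 X25.0820 Y63.2542
M3 S281
G01 X12.5083 Y66.7128 F1956
G01 X13.5900 Y43.6172
G01 X22.7446 Y17.0982
M5
G0 X0.0000 Y0.0000

Since the viewBox matches the mm dimensions, user units are millimetres directly. The only transform is the Y-flip y_m = 226.4011 − y_svg.

Shape 1 is a rectangle drawn with `<path>`. Its stroke #ff00ff means engrave at S281, F1956. After flipping Y the toolpath is (61.1201,122.7266) → (111.6986,122.7266) → (111.6986,62.6610) → (61.1201,62.6610) → (61.1201,122.7266), returning to the start.

Shape 2 is a cubic bezier drawn with `<path>`. Its stroke #ff00ff means engrave at S281, F1956. After flipping Y the toolpath is (22.4149,60.8401) → (42.8294,86.4244) → (53.6953,110.7934) → (44.5292,119.3095).

Shape 3 is a open polyline drawn with `<polyline>`. Its stroke #ff00ff means engrave at S281, F1956. After flipping Y the toolpath is (88.0616,177.2106) → (98.4400,85.5227) → (20.5925,43.2424) → (33.2407,167.4526) → (64.9438,34.2845) → (121.4992,156.1999).

Shape 4 is a quadratic bezier drawn with `<path>`. Its stroke #ff00ff means engrave at S281, F1956. After flipping Y the toolpath is (22.1035,130.9900) → (41.6499,99.5741) → (53.9055,73.5102) → (58.8705,52.7984).

Shape 5 is a regular polygon drawn with `<path>`. Its stroke #ff00ff means engrave at S281, F1956. After flipping Y the toolpath is (111.6804,37.2016) → (90.7083,37.7815) → (91.2882,58.7536) → (112.2603,58.1737) → (111.6804,37.2016), returning to the start.

Shape 6 is a cubic bezier drawn with `<path>`. Its stroke #ff00ff means engrave at S281, F1956. After flipping Y the toolpath is (25.0820,63.2542) → (12.5083,66.7128) → (13.5900,43.6172) → (22.7446,17.0982).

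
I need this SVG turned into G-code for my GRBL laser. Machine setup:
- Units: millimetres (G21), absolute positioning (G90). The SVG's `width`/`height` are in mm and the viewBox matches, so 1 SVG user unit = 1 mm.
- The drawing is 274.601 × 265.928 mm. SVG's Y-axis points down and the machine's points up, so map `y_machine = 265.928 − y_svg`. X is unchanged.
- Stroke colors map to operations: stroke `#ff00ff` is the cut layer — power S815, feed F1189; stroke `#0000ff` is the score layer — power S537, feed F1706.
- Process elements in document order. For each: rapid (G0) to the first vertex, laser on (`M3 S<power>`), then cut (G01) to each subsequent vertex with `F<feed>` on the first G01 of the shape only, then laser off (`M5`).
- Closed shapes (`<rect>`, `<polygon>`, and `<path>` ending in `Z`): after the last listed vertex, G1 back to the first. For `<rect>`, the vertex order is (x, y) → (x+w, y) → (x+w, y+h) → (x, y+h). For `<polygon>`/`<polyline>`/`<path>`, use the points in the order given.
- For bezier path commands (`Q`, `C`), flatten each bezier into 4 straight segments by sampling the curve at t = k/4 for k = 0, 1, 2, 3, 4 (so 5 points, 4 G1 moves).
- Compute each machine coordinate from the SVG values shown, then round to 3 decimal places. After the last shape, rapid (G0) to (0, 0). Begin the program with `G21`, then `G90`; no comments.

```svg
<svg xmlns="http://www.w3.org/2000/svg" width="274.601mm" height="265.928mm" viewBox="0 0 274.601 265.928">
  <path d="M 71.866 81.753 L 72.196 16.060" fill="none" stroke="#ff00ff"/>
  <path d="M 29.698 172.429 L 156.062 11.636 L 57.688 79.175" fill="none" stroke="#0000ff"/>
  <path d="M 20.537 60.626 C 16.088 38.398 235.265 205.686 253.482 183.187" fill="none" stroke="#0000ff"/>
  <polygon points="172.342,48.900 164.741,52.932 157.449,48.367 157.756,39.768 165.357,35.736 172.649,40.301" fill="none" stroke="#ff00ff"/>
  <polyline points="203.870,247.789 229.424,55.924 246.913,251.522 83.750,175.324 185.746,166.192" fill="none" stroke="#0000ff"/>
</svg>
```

G21
G90
G0 X71.866 Y184.175
M3 S815
G01 X72.196 Y249.868 F1189
M5
G0 X29.698 Y93.499
M3 S537
G01 X156.062 Y254.292 F1706
G01 X57.688 Y186.753
M5
G0 X20.537 Y205.302
M3 S537
G01 X52.496 Y192.365 F1706
G01 X128.510 Y143.920
G01 X208.773 Y95.525
G01 X253.482 Y82.741
M5
G0 X172.342 Y217.028
M3 S815
G01 X164.741 Y212.996 F1189
G01 X157.449 Y217.561
G01 X157.756 Y226.160
G01 X165.357 Y230.192
G01 X172.649 Y225.627
G01 X172.342 Y217.028
M5
G0 X203.870 Y18.139
M3 S537
G01 X229.424 Y210.004 F1706
G01 X246.913 Y14.406
G01 X83.750 Y90.604
G01 X185.746 Y99.736
M5
G0 X0.000 Y0.000

Since the viewBox matches the mm dimensions, user units are millimetres directly. The only transform is the Y-flip y_m = 265.928 − y_svg.

Shape 1 is a line segment drawn with `<path>`. Its stroke #ff00ff means cut at S815, F1189. After flipping Y the toolpath is (71.866,184.175) → (72.196,249.868).

Shape 2 is a open polyline drawn with `<path>`. Its stroke #0000ff means score at S537, F1706. After flipping Y the toolpath is (29.698,93.499) → (156.062,254.292) → (57.688,186.753).

Shape 3 is a cubic bezier drawn with `<path>`. Its stroke #0000ff means score at S537, F1706. After flipping Y the toolpath is (20.537,205.302) → (52.496,192.365) → (128.510,143.920) → (208.773,95.525) → (253.482,82.741).

Shape 4 is a regular polygon drawn with `<polygon>`. Its stroke #ff00ff means cut at S815, F1189. After flipping Y the toolpath is (172.342,217.028) → (164.741,212.996) → (157.449,217.561) → (157.756,226.160) → (165.357,230.192) → (172.649,225.627) → (172.342,217.028), returning to the start.

Shape 5 is a open polyline drawn with `<polyline>`. Its stroke #0000ff means score at S537, F1706. After flipping Y the toolpath is (203.870,18.139) → (229.424,210.004) → (246.913,14.406) → (83.750,90.604) → (185.746,99.736).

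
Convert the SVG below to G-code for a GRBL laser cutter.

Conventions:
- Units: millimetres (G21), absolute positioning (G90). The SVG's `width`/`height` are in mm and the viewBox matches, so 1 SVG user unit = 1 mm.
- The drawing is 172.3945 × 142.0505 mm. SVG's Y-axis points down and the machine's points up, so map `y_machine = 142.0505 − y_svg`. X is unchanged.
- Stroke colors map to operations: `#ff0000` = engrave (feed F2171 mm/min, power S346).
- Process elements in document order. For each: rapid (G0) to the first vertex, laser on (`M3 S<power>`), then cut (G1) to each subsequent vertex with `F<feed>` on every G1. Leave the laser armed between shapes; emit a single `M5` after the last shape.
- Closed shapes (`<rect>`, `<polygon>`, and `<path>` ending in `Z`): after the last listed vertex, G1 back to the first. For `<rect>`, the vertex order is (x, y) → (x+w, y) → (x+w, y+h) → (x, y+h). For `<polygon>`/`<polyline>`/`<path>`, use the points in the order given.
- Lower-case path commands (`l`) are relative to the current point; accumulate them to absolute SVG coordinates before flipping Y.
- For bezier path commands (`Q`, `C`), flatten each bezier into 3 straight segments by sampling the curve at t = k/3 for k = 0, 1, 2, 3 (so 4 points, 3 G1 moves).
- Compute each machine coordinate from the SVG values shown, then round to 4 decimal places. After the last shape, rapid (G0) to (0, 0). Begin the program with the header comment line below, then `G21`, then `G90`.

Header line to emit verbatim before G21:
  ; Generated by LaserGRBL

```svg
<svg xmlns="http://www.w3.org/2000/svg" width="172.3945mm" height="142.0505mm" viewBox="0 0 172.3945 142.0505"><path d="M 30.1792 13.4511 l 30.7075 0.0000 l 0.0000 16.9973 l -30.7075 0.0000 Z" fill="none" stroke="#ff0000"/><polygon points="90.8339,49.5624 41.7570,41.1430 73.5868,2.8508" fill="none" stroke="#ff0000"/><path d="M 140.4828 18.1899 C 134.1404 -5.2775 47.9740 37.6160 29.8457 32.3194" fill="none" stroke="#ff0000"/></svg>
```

Since the viewBox matches the mm dimensions, user units are millimetres directly. The only transform is the Y-flip y_m = 142.0505 − y_svg.

Shape 1 is a rectangle drawn with `<path>`. Its stroke #ff0000 means engrave at S346, F2171. After flipping Y the toolpath is (30.1792,128.5994) → (60.8867,128.5994) → (60.8867,111.6021) → (30.1792,111.6021) → (30.1792,128.5994), returning to the start.

Shape 2 is a regular polygon drawn with `<polygon>`. Its stroke #ff0000 means engrave at S346, F2171. After flipping Y the toolpath is (90.8339,92.4881) → (41.7570,100.9075) → (73.5868,139.1997) → (90.8339,92.4881), returning to the start.

Shape 3 is a cubic bezier drawn with `<path>`. Its stroke #ff0000 means engrave at S346, F2171. After flipping Y the toolpath is (140.4828,123.8606) → (113.0088,129.4503) → (65.1770,116.2552) → (29.8457,109.7311).

; Generated by LaserGRBL
G21
G90
G0 X30.1792 Y128.5994
M3 S346
G1 X60.8867 Y128.5994 F2171
G1 X60.8867 Y111.6021 F2171
G1 X30.1792 Y111.6021 F2171
G1 X30.1792 Y128.5994 F2171
G0 X90.8339 Y92.4881
M3 S346
G1 X41.7570 Y100.9075 F2171
G1 X73.5868 Y139.1997 F2171
G1 X90.8339 Y92.4881 F2171
G0 X140.4828 Y123.8606
M3 S346
G1 X113.0088 Y129.4503 F2171
G1 X65.1770 Y116.2552 F2171
G1 X29.8457 Y109.7311 F2171
M5
G0 X0.0000 Y0.0000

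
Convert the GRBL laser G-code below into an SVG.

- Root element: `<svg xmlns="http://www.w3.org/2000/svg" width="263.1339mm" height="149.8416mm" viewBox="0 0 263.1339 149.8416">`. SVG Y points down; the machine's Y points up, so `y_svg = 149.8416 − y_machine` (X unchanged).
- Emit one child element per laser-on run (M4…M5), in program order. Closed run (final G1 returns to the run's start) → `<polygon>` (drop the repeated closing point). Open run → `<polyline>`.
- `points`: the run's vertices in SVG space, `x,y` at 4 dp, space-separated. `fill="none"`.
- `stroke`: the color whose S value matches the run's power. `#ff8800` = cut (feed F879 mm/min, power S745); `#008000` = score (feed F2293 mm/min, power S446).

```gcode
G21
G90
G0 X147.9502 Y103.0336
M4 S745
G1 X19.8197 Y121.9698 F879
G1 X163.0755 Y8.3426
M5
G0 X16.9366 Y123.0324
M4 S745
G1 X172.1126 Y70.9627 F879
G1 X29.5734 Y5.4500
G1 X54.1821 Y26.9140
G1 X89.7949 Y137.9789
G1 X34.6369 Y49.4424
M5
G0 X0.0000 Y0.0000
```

Machine Y-up, SVG Y-down with viewBox height 149.8416, so y_svg = 149.8416 − y_machine; X carries over. Every run uses S745, so all elements get stroke `#ff8800` (cut).

Run 1: The run is open, so emit a `<polyline>` with points (Y-flipped): 147.9502,46.8080 19.8197,27.8718 163.0755,141.4990.

Run 2: The run is open, so emit a `<polyline>` with points (Y-flipped): 16.9366,26.8092 172.1126,78.8789 29.5734,144.3916 54.1821,122.9276 89.7949,11.8627 34.6369,100.3992.

<svg xmlns="http://www.w3.org/2000/svg" width="263.1339mm" height="149.8416mm" viewBox="0 0 263.1339 149.8416">
  <polyline points="147.9502,46.8080 19.8197,27.8718 163.0755,141.4990" fill="none" stroke="#ff8800"/>
  <polyline points="16.9366,26.8092 172.1126,78.8789 29.5734,144.3916 54.1821,122.9276 89.7949,11.8627 34.6369,100.3992" fill="none" stroke="#ff8800"/>
</svg>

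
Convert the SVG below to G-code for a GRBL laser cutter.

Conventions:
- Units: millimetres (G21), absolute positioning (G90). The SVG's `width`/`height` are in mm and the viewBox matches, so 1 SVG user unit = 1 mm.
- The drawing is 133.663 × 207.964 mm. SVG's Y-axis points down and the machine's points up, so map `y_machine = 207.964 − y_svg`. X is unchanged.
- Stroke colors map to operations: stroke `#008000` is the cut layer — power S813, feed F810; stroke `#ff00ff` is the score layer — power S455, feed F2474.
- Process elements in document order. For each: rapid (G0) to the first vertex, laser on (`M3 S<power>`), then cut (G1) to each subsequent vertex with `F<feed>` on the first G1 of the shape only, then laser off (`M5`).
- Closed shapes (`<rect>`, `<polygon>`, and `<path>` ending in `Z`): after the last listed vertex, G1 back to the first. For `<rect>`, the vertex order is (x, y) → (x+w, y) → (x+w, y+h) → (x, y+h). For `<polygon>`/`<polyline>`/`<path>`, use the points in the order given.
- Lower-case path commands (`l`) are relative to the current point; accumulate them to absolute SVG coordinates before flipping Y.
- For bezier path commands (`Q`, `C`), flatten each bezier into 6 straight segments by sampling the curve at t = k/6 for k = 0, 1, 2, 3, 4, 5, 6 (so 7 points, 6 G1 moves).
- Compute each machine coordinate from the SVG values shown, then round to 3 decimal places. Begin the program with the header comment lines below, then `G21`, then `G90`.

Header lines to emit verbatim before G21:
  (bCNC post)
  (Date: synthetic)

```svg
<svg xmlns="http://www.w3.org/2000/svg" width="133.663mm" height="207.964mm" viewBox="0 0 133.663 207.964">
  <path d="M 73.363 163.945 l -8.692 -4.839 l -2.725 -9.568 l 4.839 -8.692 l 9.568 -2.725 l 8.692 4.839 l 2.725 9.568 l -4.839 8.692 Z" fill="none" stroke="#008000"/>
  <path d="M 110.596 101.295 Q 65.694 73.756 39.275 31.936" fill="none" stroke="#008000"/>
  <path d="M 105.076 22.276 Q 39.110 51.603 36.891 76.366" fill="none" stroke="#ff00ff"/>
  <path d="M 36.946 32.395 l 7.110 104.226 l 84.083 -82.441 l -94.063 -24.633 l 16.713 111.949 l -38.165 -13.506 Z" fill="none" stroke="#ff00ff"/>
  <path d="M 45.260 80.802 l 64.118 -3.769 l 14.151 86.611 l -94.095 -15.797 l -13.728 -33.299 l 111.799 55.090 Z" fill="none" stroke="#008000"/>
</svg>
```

(bCNC post)
(Date: synthetic)
G21
G90
G0 X73.363 Y44.019
M3 S813
G1 X64.671 Y48.858 F810
G1 X61.946 Y58.426
G1 X66.785 Y67.118
G1 X76.353 Y69.843
G1 X85.045 Y65.004
G1 X87.770 Y55.436
G1 X82.931 Y46.744
G1 X73.363 Y44.019
M5
G0 X110.596 Y106.669
M3 S813
G1 X96.142 Y116.245 F810
G1 X82.715 Y126.615
G1 X70.315 Y137.778
G1 X58.941 Y149.735
G1 X48.595 Y162.485
G1 X39.275 Y176.028
M5
G0 X105.076 Y185.688
M3 S455
G1 X84.858 Y176.039 F2474
G1 X68.182 Y166.644
G1 X55.047 Y157.502
G1 X45.453 Y148.614
G1 X39.401 Y139.979
G1 X36.891 Y131.598
M5
G0 X36.946 Y175.569
M3 S455
G1 X44.056 Y71.343 F2474
G1 X128.139 Y153.784
G1 X34.076 Y178.417
G1 X50.789 Y66.468
G1 X12.624 Y79.974
G1 X36.946 Y175.569
M5
G0 X45.260 Y127.162
M3 S813
G1 X109.378 Y130.931 F810
G1 X123.529 Y44.320
G1 X29.434 Y60.117
G1 X15.706 Y93.416
G1 X127.505 Y38.326
G1 X45.260 Y127.162
M5

Since the viewBox matches the mm dimensions, user units are millimetres directly. The only transform is the Y-flip y_m = 207.964 − y_svg.

Shape 1 is a regular polygon drawn with `<path>`. Its stroke #008000 means cut at S813, F810. After flipping Y the toolpath is (73.363,44.019) → (64.671,48.858) → (61.946,58.426) → (66.785,67.118) → (76.353,69.843) → (85.045,65.004) → (87.770,55.436) → (82.931,46.744) → (73.363,44.019), returning to the start.

Shape 2 is a quadratic bezier drawn with `<path>`. Its stroke #008000 means cut at S813, F810. After flipping Y the toolpath is (110.596,106.669) → (96.142,116.245) → (82.715,126.615) → (70.315,137.778) → (58.941,149.735) → (48.595,162.485) → (39.275,176.028).

Shape 3 is a quadratic bezier drawn with `<path>`. Its stroke #ff00ff means score at S455, F2474. After flipping Y the toolpath is (105.076,185.688) → (84.858,176.039) → (68.182,166.644) → (55.047,157.502) → (45.453,148.614) → (39.401,139.979) → (36.891,131.598).

Shape 4 is a closed polygon drawn with `<path>`. Its stroke #ff00ff means score at S455, F2474. After flipping Y the toolpath is (36.946,175.569) → (44.056,71.343) → (128.139,153.784) → (34.076,178.417) → (50.789,66.468) → (12.624,79.974) → (36.946,175.569), returning to the start.

Shape 5 is a closed polygon drawn with `<path>`. Its stroke #008000 means cut at S813, F810. After flipping Y the toolpath is (45.260,127.162) → (109.378,130.931) → (123.529,44.320) → (29.434,60.117) → (15.706,93.416) → (127.505,38.326) → (45.260,127.162), returning to the start.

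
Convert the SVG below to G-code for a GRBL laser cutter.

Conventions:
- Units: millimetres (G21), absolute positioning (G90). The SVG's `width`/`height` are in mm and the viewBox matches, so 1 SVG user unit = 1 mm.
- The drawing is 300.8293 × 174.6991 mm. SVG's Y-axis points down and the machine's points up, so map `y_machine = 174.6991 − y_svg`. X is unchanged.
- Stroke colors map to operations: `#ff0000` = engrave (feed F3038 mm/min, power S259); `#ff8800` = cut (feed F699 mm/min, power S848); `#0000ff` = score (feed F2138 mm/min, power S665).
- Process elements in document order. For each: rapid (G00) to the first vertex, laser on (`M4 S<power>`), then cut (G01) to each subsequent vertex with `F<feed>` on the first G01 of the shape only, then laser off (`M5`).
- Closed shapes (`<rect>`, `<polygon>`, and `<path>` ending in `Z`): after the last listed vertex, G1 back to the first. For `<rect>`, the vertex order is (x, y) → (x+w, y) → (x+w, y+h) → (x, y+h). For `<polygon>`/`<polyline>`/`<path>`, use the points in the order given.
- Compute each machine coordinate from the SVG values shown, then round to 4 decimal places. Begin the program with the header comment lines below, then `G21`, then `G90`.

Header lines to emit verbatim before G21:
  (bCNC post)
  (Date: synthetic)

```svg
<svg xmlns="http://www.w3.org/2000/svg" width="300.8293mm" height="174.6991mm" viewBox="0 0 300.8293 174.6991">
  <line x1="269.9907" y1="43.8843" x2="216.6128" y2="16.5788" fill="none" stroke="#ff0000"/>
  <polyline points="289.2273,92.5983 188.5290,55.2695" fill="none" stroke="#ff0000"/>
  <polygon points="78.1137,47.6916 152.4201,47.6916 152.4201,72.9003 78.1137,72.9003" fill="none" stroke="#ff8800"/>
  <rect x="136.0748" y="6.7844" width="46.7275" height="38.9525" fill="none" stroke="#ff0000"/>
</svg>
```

Since the viewBox matches the mm dimensions, user units are millimetres directly. The only transform is the Y-flip y_m = 174.6991 − y_svg.

Shape 1 is a line segment drawn with `<line>`. Its stroke #ff0000 means engrave at S259, F3038. After flipping Y the toolpath is (269.9907,130.8148) → (216.6128,158.1203).

Shape 2 is a line segment drawn with `<polyline>`. Its stroke #ff0000 means engrave at S259, F3038. After flipping Y the toolpath is (289.2273,82.1008) → (188.5290,119.4296).

Shape 3 is a rectangle drawn with `<polygon>`. Its stroke #ff8800 means cut at S848, F699. After flipping Y the toolpath is (78.1137,127.0075) → (152.4201,127.0075) → (152.4201,101.7988) → (78.1137,101.7988) → (78.1137,127.0075), returning to the start.

Shape 4 is a rectangle drawn with `<rect>`. Its stroke #ff0000 means engrave at S259, F3038. After flipping Y the toolpath is (136.0748,167.9147) → (182.8023,167.9147) → (182.8023,128.9622) → (136.0748,128.9622) → (136.0748,167.9147), returning to the start.

(bCNC post)
(Date: synthetic)
G21
G90
G00 X269.9907 Y130.8148
M4 S259
G01 X216.6128 Y158.1203 F3038
M5
G00 X289.2273 Y82.1008
M4 S259
G01 X188.5290 Y119.4296 F3038
M5
G00 X78.1137 Y127.0075
M4 S848
G01 X152.4201 Y127.0075 F699
G01 X152.4201 Y101.7988
G01 X78.1137 Y101.7988
G01 X78.1137 Y127.0075
M5
G00 X136.0748 Y167.9147
M4 S259
G01 X182.8023 Y167.9147 F3038
G01 X182.8023 Y128.9622
G01 X136.0748 Y128.9622
G01 X136.0748 Y167.9147
M5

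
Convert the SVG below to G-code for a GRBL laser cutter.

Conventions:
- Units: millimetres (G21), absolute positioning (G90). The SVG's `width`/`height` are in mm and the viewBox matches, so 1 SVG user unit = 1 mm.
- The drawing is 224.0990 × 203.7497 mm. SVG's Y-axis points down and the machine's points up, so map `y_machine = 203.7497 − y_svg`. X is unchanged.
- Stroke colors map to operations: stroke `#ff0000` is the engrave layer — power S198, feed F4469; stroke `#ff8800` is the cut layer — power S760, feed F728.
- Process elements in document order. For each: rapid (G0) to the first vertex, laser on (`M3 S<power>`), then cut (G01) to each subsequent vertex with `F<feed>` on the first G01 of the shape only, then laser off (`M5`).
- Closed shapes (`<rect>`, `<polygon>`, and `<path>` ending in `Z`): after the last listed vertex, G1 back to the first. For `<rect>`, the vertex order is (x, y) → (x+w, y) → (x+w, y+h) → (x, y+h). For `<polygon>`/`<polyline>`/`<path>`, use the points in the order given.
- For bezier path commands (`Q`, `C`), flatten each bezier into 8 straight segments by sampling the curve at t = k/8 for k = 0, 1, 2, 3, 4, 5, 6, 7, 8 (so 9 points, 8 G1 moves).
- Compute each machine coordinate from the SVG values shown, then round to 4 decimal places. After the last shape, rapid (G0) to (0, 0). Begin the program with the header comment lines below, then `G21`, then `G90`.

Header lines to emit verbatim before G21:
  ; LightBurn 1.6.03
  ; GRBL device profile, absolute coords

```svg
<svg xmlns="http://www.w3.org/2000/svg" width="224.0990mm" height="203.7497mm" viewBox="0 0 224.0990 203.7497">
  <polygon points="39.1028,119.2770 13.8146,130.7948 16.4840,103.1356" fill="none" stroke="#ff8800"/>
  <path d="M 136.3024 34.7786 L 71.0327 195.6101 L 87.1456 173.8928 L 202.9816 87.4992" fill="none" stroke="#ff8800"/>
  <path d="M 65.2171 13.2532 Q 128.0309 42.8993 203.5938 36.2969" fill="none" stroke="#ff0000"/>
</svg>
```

Since the viewBox matches the mm dimensions, user units are millimetres directly. The only transform is the Y-flip y_m = 203.7497 − y_svg.

Shape 1 is a regular polygon drawn with `<polygon>`. Its stroke #ff8800 means cut at S760, F728. After flipping Y the toolpath is (39.1028,84.4727) → (13.8146,72.9549) → (16.4840,100.6141) → (39.1028,84.4727), returning to the start.

Shape 2 is a open polyline drawn with `<path>`. Its stroke #ff8800 means cut at S760, F728. After flipping Y the toolpath is (136.3024,168.9711) → (71.0327,8.1396) → (87.1456,29.8569) → (202.9816,116.2505).

Shape 3 is a quadratic bezier drawn with `<path>`. Its stroke #ff0000 means engrave at S198, F4469. After flipping Y the toolpath is (65.2171,190.4965) → (81.1198,183.6514) → (97.4208,177.9390) → (114.1203,173.3594) → (131.2182,169.9125) → (148.7145,167.5984) → (166.6092,166.4171) → (184.9023,166.3686) → (203.5938,167.4528).

; LightBurn 1.6.03
; GRBL device profile, absolute coords
G21
G90
G0 X39.1028 Y84.4727
M3 S760
G01 X13.8146 Y72.9549 F728
G01 X16.4840 Y100.6141
G01 X39.1028 Y84.4727
M5
G0 X136.3024 Y168.9711
M3 S760
G01 X71.0327 Y8.1396 F728
G01 X87.1456 Y29.8569
G01 X202.9816 Y116.2505
M5
G0 X65.2171 Y190.4965
M3 S198
G01 X81.1198 Y183.6514 F4469
G01 X97.4208 Y177.9390
G01 X114.1203 Y173.3594
G01 X131.2182 Y169.9125
G01 X148.7145 Y167.5984
G01 X166.6092 Y166.4171
G01 X184.9023 Y166.3686
G01 X203.5938 Y167.4528
M5
G0 X0.0000 Y0.0000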